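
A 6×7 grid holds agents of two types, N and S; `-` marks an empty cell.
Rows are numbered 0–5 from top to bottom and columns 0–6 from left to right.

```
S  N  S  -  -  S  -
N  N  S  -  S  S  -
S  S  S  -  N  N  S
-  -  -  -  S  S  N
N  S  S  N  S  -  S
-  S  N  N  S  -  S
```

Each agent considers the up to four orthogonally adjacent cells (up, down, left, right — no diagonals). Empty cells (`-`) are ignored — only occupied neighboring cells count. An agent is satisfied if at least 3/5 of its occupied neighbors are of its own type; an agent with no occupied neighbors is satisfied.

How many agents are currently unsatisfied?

19

(0,0)S 0/2 unhappy
(0,1)N 1/3 unhappy
(0,2)S 1/2 unhappy
(0,5)S 1/1 ok
(1,0)N 1/3 unhappy
(1,1)N 2/4 unhappy
(1,2)S 2/3 ok
(1,4)S 1/2 unhappy
(1,5)S 2/3 ok
(2,0)S 1/2 unhappy
(2,1)S 2/3 ok
(2,2)S 2/2 ok
(2,4)N 1/3 unhappy
(2,5)N 1/4 unhappy
(2,6)S 0/2 unhappy
(3,4)S 2/3 ok
(3,5)S 1/3 unhappy
(3,6)N 0/3 unhappy
(4,0)N 0/1 unhappy
(4,1)S 2/3 ok
(4,2)S 1/3 unhappy
(4,3)N 1/3 unhappy
(4,4)S 2/3 ok
(4,6)S 1/2 unhappy
(5,1)S 1/2 unhappy
(5,2)N 1/3 unhappy
(5,3)N 2/3 ok
(5,4)S 1/2 unhappy
(5,6)S 1/1 ok
Unsatisfied: (0,0), (0,1), (0,2), (1,0), (1,1), (1,4), (2,0), (2,4), (2,5), (2,6), (3,5), (3,6), (4,0), (4,2), (4,3), (4,6), (5,1), (5,2), (5,4) — 19 in total.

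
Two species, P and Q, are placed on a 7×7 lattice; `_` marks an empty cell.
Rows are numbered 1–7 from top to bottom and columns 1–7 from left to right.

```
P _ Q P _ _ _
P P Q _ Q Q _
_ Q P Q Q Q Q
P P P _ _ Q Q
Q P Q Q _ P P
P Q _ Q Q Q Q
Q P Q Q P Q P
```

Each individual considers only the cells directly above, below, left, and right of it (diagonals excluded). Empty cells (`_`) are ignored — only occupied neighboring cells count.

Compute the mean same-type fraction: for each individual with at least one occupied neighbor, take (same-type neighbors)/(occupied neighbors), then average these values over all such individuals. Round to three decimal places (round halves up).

(1,1)P 1/1
(1,3)Q 1/2
(1,4)P 0/1
(2,1)P 2/2
(2,2)P 1/3
(2,3)Q 1/3
(2,5)Q 2/2
(2,6)Q 2/2
(3,2)Q 0/3
(3,3)P 1/4
(3,4)Q 1/2
(3,5)Q 3/3
(3,6)Q 4/4
(3,7)Q 2/2
(4,1)P 1/2
(4,2)P 3/4
(4,3)P 2/3
(4,6)Q 2/3
(4,7)Q 2/3
(5,1)Q 0/3
(5,2)P 1/4
(5,3)Q 1/3
(5,4)Q 2/2
(5,6)P 1/3
(5,7)P 1/3
(6,1)P 0/3
(6,2)Q 0/3
(6,4)Q 3/3
(6,5)Q 2/3
(6,6)Q 3/4
(6,7)Q 1/3
(7,1)Q 0/2
(7,2)P 0/3
(7,3)Q 1/2
(7,4)Q 2/3
(7,5)P 0/3
(7,6)Q 1/3
(7,7)P 0/2
Sum over 38 individuals: 1/1 + 1/2 + 0/1 + 2/2 + 1/3 + 1/3 + 2/2 + 2/2 + 0/3 + 1/4 + 1/2 + 3/3 + 4/4 + 2/2 + 1/2 + 3/4 + 2/3 + 2/3 + 2/3 + 0/3 + 1/4 + 1/3 + 2/2 + 1/3 + 1/3 + 0/3 + 0/3 + 3/3 + 2/3 + 3/4 + 1/3 + 0/2 + 0/3 + 1/2 + 2/3 + 0/3 + 1/3 + 0/2 = 56/3; mean = 56/3 ÷ 38 = 28/57 = 0.491228… → 0.491.

0.491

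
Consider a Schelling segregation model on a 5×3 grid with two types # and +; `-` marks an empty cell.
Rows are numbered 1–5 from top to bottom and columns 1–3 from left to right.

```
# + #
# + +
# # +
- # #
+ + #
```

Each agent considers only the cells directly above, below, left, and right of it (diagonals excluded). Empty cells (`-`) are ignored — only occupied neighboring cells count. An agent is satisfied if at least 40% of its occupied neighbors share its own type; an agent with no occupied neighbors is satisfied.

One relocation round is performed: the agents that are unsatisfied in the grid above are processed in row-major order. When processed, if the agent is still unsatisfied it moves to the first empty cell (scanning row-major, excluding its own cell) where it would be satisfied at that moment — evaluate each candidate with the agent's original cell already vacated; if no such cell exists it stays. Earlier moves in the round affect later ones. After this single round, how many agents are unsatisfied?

Initially unsatisfied (in order): (1,2), (1,3), (3,3), (5,2).
  (1,2): no empty cell satisfies it; stays.
  (1,3) → (4,1).
  (3,3) → (1,3).
  (5,2): no empty cell satisfies it; stays.
Resulting grid:
# + +
# + +
# # -
# # #
+ + #
Unsatisfied now: (5,2).

1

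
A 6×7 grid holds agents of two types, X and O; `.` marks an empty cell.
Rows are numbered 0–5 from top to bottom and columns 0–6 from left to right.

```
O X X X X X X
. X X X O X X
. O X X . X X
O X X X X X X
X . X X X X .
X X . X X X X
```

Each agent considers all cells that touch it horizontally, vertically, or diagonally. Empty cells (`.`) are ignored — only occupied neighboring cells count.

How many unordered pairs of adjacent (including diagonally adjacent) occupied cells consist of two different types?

Scan each occupied cell's neighbors to the right and below (and the two forward diagonals) so each pair is counted once.
From row 0: 5 unlike of 23 pairs (running 5/23).
From row 1: 6 unlike of 18 pairs (running 11/41).
From row 2: 3 unlike of 17 pairs (running 14/58).
From row 3: 2 unlike of 20 pairs (running 16/78).
From row 4: 0 unlike of 15 pairs (running 16/93).
From row 5: 0 unlike of 4 pairs (running 16/97).
Total adjacent occupied pairs: 97; unlike-type pairs: 16.

16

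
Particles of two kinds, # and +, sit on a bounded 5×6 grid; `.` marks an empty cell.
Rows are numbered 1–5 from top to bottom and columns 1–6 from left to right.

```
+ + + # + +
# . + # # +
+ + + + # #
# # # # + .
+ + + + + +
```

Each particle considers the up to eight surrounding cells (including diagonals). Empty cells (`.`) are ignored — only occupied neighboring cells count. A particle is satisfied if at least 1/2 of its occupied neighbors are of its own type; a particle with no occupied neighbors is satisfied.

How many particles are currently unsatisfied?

Row 1: (1,1)+ 1/2 ok · (1,2)+ 3/4 ok · (1,3)+ 2/4 ok · (1,4)# 2/5 unhappy · (1,5)+ 2/5 unhappy · (1,6)+ 2/3 ok
Row 2: (2,1)# 0/4 unhappy · (2,3)+ 5/7 ok · (2,4)# 3/8 unhappy · (2,5)# 4/8 ok · (2,6)+ 2/5 unhappy
Row 3: (3,1)+ 1/4 unhappy · (3,2)+ 3/7 unhappy · (3,3)+ 3/7 unhappy · (3,4)+ 3/8 unhappy · (3,5)# 4/7 ok · (3,6)# 2/4 ok
Row 4: (4,1)# 1/5 unhappy · (4,2)# 2/8 unhappy · (4,3)# 2/8 unhappy · (4,4)# 2/8 unhappy · (4,5)+ 4/7 ok
Row 5: (5,1)+ 1/3 unhappy · (5,2)+ 2/5 unhappy · (5,3)+ 2/5 unhappy · (5,4)+ 3/5 ok · (5,5)+ 3/4 ok · (5,6)+ 2/2 ok
Unsatisfied: (1,4), (1,5), (2,1), (2,4), (2,6), (3,1), (3,2), (3,3), (3,4), (4,1), (4,2), (4,3), (4,4), (5,1), (5,2), (5,3) — 16 in total.

16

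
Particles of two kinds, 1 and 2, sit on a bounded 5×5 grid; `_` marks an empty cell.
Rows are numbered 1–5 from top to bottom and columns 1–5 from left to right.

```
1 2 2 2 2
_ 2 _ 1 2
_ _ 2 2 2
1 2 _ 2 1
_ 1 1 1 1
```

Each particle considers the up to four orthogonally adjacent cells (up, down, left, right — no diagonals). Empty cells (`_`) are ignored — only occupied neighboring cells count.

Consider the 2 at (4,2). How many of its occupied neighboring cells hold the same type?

Occupied neighbors of (4,2): (5,2)=1, (4,1)=1.
Same type (2): 0 of 2.

0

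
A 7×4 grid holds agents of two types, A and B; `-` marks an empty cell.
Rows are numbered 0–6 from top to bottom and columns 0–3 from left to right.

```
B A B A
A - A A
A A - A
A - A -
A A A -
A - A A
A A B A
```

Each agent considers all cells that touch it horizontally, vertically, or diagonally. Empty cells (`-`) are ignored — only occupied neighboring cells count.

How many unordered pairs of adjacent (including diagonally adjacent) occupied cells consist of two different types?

Scan each occupied cell's neighbors to the right and below (and the two forward diagonals) so each pair is counted once.
From row 0: 6 unlike of 10 pairs (running 6/10).
From row 1: 0 unlike of 6 pairs (running 6/16).
From row 2: 0 unlike of 5 pairs (running 6/21).
From row 3: 0 unlike of 4 pairs (running 6/25).
From row 4: 0 unlike of 7 pairs (running 6/32).
From row 5: 2 unlike of 8 pairs (running 8/40).
From row 6: 2 unlike of 3 pairs (running 10/43).
Total adjacent occupied pairs: 43; unlike-type pairs: 10.

10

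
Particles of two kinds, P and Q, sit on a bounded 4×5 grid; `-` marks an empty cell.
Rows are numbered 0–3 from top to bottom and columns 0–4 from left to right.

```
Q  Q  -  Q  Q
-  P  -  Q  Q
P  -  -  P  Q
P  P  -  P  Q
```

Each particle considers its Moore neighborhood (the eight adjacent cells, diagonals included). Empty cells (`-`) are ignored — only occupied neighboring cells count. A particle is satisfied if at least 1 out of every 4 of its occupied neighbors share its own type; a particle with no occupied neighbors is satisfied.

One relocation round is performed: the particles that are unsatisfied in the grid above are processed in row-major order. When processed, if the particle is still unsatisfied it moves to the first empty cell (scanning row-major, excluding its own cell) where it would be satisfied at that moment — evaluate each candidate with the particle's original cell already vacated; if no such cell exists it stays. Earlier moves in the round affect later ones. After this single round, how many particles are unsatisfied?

1

Initially unsatisfied (in order): (2,3).
  (2,3) → (0,2).
Resulting grid:
Q Q P Q Q
- P - Q Q
P - - - Q
P P - P Q
Unsatisfied now: (3,3).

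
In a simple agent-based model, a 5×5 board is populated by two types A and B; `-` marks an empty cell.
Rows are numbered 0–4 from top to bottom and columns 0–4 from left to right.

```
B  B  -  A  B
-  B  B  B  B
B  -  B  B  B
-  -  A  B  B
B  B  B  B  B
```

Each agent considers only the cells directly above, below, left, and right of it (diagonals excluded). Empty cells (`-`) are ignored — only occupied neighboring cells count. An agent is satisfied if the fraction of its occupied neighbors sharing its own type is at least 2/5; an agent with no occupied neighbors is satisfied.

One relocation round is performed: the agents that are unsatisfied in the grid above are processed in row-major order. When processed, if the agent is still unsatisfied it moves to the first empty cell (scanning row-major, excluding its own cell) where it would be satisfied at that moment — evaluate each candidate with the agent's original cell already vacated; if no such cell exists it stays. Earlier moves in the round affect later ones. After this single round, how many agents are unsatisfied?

Initially unsatisfied (in order): (0,3), (3,2).
  (0,3) → (3,1).
  (3,2): no empty cell satisfies it; stays.
Resulting grid:
B B - - B
- B B B B
B - B B B
- A A B B
B B B B B
Unsatisfied now: (3,2).

1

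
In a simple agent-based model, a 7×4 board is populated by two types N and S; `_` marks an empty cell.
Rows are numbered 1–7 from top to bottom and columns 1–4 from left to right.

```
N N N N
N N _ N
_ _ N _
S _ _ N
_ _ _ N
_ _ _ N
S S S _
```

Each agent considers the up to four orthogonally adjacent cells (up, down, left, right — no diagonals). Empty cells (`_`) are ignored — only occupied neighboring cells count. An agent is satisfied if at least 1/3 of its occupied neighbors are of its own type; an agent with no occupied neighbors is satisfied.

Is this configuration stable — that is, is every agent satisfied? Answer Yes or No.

(1,1)N 2/2 ok
(1,2)N 3/3 ok
(1,3)N 2/2 ok
(1,4)N 2/2 ok
(2,1)N 2/2 ok
(2,2)N 2/2 ok
(2,4)N 1/1 ok
(3,3)N 0/0 ok
(4,1)S 0/0 ok
(4,4)N 1/1 ok
(5,4)N 2/2 ok
(6,4)N 1/1 ok
(7,1)S 1/1 ok
(7,2)S 2/2 ok
(7,3)S 1/1 ok
All meet the threshold, so the configuration is stable.

Yes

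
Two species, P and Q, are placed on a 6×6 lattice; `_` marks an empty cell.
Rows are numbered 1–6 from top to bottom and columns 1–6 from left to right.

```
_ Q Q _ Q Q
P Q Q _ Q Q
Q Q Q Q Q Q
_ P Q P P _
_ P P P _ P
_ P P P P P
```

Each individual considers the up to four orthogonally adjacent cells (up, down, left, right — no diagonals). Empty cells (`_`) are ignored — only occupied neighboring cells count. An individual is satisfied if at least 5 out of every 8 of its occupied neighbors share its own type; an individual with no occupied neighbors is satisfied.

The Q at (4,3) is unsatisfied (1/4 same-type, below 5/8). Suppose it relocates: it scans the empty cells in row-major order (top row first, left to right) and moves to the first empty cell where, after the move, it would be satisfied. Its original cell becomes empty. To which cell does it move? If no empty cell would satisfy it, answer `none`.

Vacating (4,3). Empty cells in order:
  (1,1): 1/2 same-type → still unsatisfied.
  (1,4): 2/2 same-type → satisfied — stop here.

(1,4)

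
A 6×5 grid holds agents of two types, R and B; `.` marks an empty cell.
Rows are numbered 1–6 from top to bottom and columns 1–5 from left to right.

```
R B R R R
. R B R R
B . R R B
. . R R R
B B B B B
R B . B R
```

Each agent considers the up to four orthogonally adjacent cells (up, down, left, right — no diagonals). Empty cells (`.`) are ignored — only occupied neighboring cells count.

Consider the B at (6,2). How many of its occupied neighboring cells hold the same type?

1

Occupied neighbors of (6,2): (5,2)=B, (6,1)=R.
Same type (B): 1 of 2.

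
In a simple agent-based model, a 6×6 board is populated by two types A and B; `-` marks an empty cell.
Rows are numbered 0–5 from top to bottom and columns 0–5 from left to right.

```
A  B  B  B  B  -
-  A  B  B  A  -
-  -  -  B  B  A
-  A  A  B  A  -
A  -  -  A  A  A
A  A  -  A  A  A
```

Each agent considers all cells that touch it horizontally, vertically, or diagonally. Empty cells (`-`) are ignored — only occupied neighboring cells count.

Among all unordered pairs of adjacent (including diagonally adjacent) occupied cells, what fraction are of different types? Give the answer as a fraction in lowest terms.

17/56

Scan each occupied cell's neighbors to the right and below (and the two forward diagonals) so each pair is counted once.
From row 0: 5 unlike of 15 pairs (running 5/15).
From row 1: 4 unlike of 9 pairs (running 9/24).
From row 2: 4 unlike of 8 pairs (running 13/32).
From row 3: 4 unlike of 10 pairs (running 17/42).
From row 4: 0 unlike of 11 pairs (running 17/53).
From row 5: 0 unlike of 3 pairs (running 17/56).
Total adjacent occupied pairs: 56; unlike-type pairs: 17.
17/56 is already in lowest terms.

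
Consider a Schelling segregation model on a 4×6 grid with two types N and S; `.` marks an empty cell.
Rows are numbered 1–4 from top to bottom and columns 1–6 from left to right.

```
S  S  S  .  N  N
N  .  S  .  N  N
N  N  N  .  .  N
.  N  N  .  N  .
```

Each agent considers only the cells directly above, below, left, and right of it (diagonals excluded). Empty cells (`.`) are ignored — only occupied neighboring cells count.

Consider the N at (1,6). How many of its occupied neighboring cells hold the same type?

Occupied neighbors of (1,6): (2,6)=N, (1,5)=N.
Same type (N): 2 of 2.

2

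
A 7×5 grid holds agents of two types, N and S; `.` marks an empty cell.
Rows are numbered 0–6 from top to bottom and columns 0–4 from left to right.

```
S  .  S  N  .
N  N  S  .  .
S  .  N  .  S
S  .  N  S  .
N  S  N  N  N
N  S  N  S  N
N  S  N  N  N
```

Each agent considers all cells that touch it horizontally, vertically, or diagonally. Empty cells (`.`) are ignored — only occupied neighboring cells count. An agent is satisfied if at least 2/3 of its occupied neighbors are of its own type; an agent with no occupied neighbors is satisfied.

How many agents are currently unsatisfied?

21

(0,0)S 0/2 not
(0,2)S 1/3 not
(0,3)N 0/2 not
(1,0)N 1/3 not
(1,1)N 2/6 not
(1,2)S 1/4 not
(2,0)S 1/3 not
(2,2)N 2/4 not
(2,4)S 1/1 satisfied
(3,0)S 2/3 satisfied
(3,2)N 3/5 not
(3,3)S 1/6 not
(4,0)N 1/4 not
(4,1)S 2/7 not
(4,2)N 3/7 not
(4,3)N 5/7 satisfied
(4,4)N 2/4 not
(5,0)N 2/5 not
(5,1)S 2/8 not
(5,2)N 4/8 not
(5,3)S 0/8 not
(5,4)N 4/5 satisfied
(6,0)N 1/3 not
(6,1)S 1/5 not
(6,2)N 2/5 not
(6,3)N 4/5 satisfied
(6,4)N 2/3 satisfied
Unsatisfied: (0,0), (0,2), (0,3), (1,0), (1,1), (1,2), (2,0), (2,2), (3,2), (3,3), (4,0), (4,1), (4,2), (4,4), (5,0), (5,1), (5,2), (5,3), (6,0), (6,1), (6,2) — 21 in total.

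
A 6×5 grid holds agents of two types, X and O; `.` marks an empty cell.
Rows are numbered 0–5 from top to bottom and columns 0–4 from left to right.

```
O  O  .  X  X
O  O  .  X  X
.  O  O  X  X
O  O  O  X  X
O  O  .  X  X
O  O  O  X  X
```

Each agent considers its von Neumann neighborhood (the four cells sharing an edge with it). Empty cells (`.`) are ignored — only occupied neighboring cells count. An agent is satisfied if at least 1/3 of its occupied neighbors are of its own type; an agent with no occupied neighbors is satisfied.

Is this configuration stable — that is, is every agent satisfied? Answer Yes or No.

Yes

(0,0)O 2/2 ok
(0,1)O 2/2 ok
(0,3)X 2/2 ok
(0,4)X 2/2 ok
(1,0)O 2/2 ok
(1,1)O 3/3 ok
(1,3)X 3/3 ok
(1,4)X 3/3 ok
(2,1)O 3/3 ok
(2,2)O 2/3 ok
(2,3)X 3/4 ok
(2,4)X 3/3 ok
(3,0)O 2/2 ok
(3,1)O 4/4 ok
(3,2)O 2/3 ok
(3,3)X 3/4 ok
(3,4)X 3/3 ok
(4,0)O 3/3 ok
(4,1)O 3/3 ok
(4,3)X 3/3 ok
(4,4)X 3/3 ok
(5,0)O 2/2 ok
(5,1)O 3/3 ok
(5,2)O 1/2 ok
(5,3)X 2/3 ok
(5,4)X 2/2 ok
All meet the threshold, so the configuration is stable.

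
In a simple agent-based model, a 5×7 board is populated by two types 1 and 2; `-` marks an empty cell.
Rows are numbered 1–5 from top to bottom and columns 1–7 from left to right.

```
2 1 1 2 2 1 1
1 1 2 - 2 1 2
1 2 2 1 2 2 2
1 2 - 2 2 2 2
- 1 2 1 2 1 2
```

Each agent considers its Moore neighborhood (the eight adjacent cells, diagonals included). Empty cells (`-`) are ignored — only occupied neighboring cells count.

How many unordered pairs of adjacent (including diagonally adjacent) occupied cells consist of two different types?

41

Scan each occupied cell's neighbors to the right and below (and the two forward diagonals) so each pair is counted once.
From row 1: 11 unlike of 22 pairs (running 11/22).
From row 2: 11 unlike of 20 pairs (running 22/42).
From row 3: 7 unlike of 22 pairs (running 29/64).
From row 4: 7 unlike of 18 pairs (running 36/82).
From row 5: 5 unlike of 5 pairs (running 41/87).
Total adjacent occupied pairs: 87; unlike-type pairs: 41.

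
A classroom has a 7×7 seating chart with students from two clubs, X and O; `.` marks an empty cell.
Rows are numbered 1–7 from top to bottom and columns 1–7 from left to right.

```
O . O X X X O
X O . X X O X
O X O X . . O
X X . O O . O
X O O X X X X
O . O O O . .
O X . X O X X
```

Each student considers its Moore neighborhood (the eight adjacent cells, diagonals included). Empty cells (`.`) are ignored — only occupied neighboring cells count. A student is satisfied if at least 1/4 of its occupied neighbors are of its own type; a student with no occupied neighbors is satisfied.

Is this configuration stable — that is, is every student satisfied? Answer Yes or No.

Row 1: (1,1)O 1/2 satisfied · (1,3)O 1/3 satisfied · (1,4)X 3/4 satisfied · (1,5)X 4/5 satisfied · (1,6)X 3/5 satisfied · (1,7)O 1/3 satisfied
Row 2: (2,1)X 1/4 satisfied · (2,2)O 4/6 satisfied · (2,4)X 4/6 satisfied · (2,5)X 5/6 satisfied · (2,6)O 2/6 satisfied · (2,7)X 1/4 satisfied
Row 3: (3,1)O 1/5 not · (3,2)X 3/6 satisfied · (3,3)O 2/6 satisfied · (3,4)X 2/5 satisfied · (3,7)O 2/3 satisfied
Row 4: (4,1)X 3/5 satisfied · (4,2)X 3/7 satisfied · (4,4)O 3/6 satisfied · (4,5)O 1/5 not · (4,7)O 1/3 satisfied
Row 5: (5,1)X 2/4 satisfied · (5,2)O 3/6 satisfied · (5,3)O 4/6 satisfied · (5,4)X 1/7 not · (5,5)X 2/6 satisfied · (5,6)X 2/5 satisfied · (5,7)X 1/2 satisfied
Row 6: (6,1)O 2/4 satisfied · (6,3)O 3/6 satisfied · (6,4)O 4/7 satisfied · (6,5)O 2/7 satisfied
Row 7: (7,1)O 1/2 satisfied · (7,2)X 0/3 not · (7,4)X 0/4 not · (7,5)O 2/4 satisfied · (7,6)X 1/3 satisfied · (7,7)X 1/1 satisfied
For instance (3,1) has only 1/5 same-type neighbors, below 1/4.

No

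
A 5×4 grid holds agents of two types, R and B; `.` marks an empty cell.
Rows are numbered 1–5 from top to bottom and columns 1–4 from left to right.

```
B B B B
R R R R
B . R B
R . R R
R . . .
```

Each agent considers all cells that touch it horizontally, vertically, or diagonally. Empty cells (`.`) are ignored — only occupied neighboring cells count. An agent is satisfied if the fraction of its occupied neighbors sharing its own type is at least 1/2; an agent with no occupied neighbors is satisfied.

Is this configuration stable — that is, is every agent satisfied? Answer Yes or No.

No

(1,1)B 1/3 not
(1,2)B 2/5 not
(1,3)B 2/5 not
(1,4)B 1/3 not
(2,1)R 1/4 not
(2,2)R 3/7 not
(2,3)R 3/7 not
(2,4)R 2/5 not
(3,1)B 0/3 not
(3,3)R 5/6 satisfied
(3,4)B 0/5 not
(4,1)R 1/2 satisfied
(4,3)R 2/3 satisfied
(4,4)R 2/3 satisfied
(5,1)R 1/1 satisfied
For instance (1,1) has only 1/3 same-type neighbors, below 1/2.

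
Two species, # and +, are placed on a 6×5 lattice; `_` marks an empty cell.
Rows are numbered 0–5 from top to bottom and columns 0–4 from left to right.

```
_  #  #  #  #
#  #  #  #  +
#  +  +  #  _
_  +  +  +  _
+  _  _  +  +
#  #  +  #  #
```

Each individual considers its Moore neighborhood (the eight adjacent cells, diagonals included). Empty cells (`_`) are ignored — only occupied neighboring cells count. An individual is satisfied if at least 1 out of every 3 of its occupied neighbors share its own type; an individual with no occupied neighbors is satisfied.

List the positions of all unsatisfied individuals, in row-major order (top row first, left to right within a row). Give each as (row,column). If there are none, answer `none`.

(0,1)# 4/4 ok
(0,2)# 5/5 ok
(0,3)# 4/5 ok
(0,4)# 2/3 ok
(1,0)# 3/4 ok
(1,1)# 5/7 ok
(1,2)# 6/8 ok
(1,3)# 5/7 ok
(1,4)+ 0/4 unhappy
(2,0)# 2/4 ok
(2,1)+ 3/7 ok
(2,2)+ 4/8 ok
(2,3)# 2/6 ok
(3,1)+ 4/5 ok
(3,2)+ 5/6 ok
(3,3)+ 4/5 ok
(4,0)+ 1/3 ok
(4,3)+ 4/6 ok
(4,4)+ 2/4 ok
(5,0)# 1/2 ok
(5,1)# 1/3 ok
(5,2)+ 1/3 ok
(5,3)# 1/4 unhappy
(5,4)# 1/3 ok

(1,4), (5,3)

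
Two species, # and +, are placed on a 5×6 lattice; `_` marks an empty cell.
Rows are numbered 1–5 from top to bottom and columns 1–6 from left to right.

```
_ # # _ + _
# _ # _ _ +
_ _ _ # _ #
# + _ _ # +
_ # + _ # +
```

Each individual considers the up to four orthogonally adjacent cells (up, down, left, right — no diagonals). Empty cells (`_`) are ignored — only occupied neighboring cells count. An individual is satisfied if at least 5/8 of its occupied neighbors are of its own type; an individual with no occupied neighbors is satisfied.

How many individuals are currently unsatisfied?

10

(1,2)# 1/1 satisfied
(1,3)# 2/2 satisfied
(1,5)+ 0/0 satisfied
(2,1)# 0/0 satisfied
(2,3)# 1/1 satisfied
(2,6)+ 0/1 not
(3,4)# 0/0 satisfied
(3,6)# 0/2 not
(4,1)# 0/1 not
(4,2)+ 0/2 not
(4,5)# 1/2 not
(4,6)+ 1/3 not
(5,2)# 0/2 not
(5,3)+ 0/1 not
(5,5)# 1/2 not
(5,6)+ 1/2 not
Unsatisfied: (2,6), (3,6), (4,1), (4,2), (4,5), (4,6), (5,2), (5,3), (5,5), (5,6) — 10 in total.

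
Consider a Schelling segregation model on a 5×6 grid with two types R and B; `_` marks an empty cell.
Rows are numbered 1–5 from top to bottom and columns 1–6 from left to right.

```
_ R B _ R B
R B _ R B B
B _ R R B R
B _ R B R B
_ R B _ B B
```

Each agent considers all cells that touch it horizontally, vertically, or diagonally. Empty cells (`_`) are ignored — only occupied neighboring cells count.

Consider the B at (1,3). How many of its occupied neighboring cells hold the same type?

Occupied neighbors of (1,3): (1,2)=R, (2,2)=B, (2,4)=R.
Same type (B): 1 of 3.

1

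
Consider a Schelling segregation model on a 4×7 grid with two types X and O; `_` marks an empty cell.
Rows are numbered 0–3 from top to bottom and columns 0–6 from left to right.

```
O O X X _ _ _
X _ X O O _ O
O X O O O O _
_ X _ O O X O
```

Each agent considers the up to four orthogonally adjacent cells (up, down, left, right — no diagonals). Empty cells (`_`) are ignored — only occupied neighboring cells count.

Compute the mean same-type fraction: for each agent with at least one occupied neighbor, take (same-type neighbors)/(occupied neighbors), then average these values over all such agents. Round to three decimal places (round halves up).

(0,0)O 1/2
(0,1)O 1/2
(0,2)X 2/3
(0,3)X 1/2
(1,0)X 0/2
(1,2)X 1/3
(1,3)O 2/4
(1,4)O 2/2
(1,6)O — no occupied neighbors
(2,0)O 0/2
(2,1)X 1/3
(2,2)O 1/3
(2,3)O 4/4
(2,4)O 4/4
(2,5)O 1/2
(3,1)X 1/1
(3,3)O 2/2
(3,4)O 2/3
(3,5)X 0/3
(3,6)O 0/1
Sum over 19 agents: 1/2 + 1/2 + 2/3 + 1/2 + 0/2 + 1/3 + 2/4 + 2/2 + 0/2 + 1/3 + 1/3 + 4/4 + 4/4 + 1/2 + 1/1 + 2/2 + 2/3 + 0/3 + 0/1 = 59/6; mean = 59/6 ÷ 19 = 59/114 = 0.517543… → 0.518.

0.518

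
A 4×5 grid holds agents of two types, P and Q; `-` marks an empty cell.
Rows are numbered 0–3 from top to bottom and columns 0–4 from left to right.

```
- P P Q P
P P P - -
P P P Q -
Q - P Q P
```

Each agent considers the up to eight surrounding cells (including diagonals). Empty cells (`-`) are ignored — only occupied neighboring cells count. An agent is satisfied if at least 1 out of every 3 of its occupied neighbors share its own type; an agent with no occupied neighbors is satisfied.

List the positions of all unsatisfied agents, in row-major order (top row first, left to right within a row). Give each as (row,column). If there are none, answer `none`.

(0,3), (0,4), (2,3), (3,0), (3,3), (3,4)

Row 0: (0,1)P 4/4 ✓ · (0,2)P 3/4 ✓ · (0,3)Q 0/3 ✗ · (0,4)P 0/1 ✗
Row 1: (1,0)P 4/4 ✓ · (1,1)P 7/7 ✓ · (1,2)P 5/7 ✓
Row 2: (2,0)P 3/4 ✓ · (2,1)P 6/7 ✓ · (2,2)P 4/6 ✓ · (2,3)Q 1/5 ✗
Row 3: (3,0)Q 0/2 ✗ · (3,2)P 2/4 ✓ · (3,3)Q 1/4 ✗ · (3,4)P 0/2 ✗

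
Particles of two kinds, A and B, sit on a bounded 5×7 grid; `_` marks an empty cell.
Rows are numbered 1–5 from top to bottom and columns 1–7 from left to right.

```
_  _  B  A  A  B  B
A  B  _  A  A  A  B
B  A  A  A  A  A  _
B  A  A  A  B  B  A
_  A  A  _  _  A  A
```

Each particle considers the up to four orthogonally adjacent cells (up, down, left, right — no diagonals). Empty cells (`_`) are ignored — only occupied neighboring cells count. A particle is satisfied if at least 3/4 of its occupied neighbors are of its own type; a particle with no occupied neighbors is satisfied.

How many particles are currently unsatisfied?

(1,3)B 0/1 ✗
(1,4)A 2/3 ✗
(1,5)A 2/3 ✗
(1,6)B 1/3 ✗
(1,7)B 2/2 ✓
(2,1)A 0/2 ✗
(2,2)B 0/2 ✗
(2,4)A 3/3 ✓
(2,5)A 4/4 ✓
(2,6)A 2/4 ✗
(2,7)B 1/2 ✗
(3,1)B 1/3 ✗
(3,2)A 2/4 ✗
(3,3)A 3/3 ✓
(3,4)A 4/4 ✓
(3,5)A 3/4 ✓
(3,6)A 2/3 ✗
(4,1)B 1/2 ✗
(4,2)A 3/4 ✓
(4,3)A 4/4 ✓
(4,4)A 2/3 ✗
(4,5)B 1/3 ✗
(4,6)B 1/4 ✗
(4,7)A 1/2 ✗
(5,2)A 2/2 ✓
(5,3)A 2/2 ✓
(5,6)A 1/2 ✗
(5,7)A 2/2 ✓
Unsatisfied: (1,3), (1,4), (1,5), (1,6), (2,1), (2,2), (2,6), (2,7), (3,1), (3,2), (3,6), (4,1), (4,4), (4,5), (4,6), (4,7), (5,6) — 17 in total.

17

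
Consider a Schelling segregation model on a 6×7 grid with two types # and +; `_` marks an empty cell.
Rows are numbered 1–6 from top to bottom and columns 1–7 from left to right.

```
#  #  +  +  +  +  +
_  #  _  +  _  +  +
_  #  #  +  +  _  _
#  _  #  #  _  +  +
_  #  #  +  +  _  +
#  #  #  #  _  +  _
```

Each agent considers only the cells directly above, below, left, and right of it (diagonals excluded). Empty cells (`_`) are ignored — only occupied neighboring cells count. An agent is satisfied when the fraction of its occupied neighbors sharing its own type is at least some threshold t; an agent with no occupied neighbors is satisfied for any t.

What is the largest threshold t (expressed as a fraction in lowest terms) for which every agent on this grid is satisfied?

1/4

Row 1: (1,1)# 1/1 · (1,2)# 2/3 · (1,3)+ 1/2 · (1,4)+ 3/3 · (1,5)+ 2/2 · (1,6)+ 3/3 · (1,7)+ 2/2
Row 2: (2,2)# 2/2 · (2,4)+ 2/2 · (2,6)+ 2/2 · (2,7)+ 2/2
Row 3: (3,2)# 2/2 · (3,3)# 2/3 · (3,4)+ 2/4 · (3,5)+ 1/1
Row 4: (4,1)# — no occupied neighbors · (4,3)# 3/3 · (4,4)# 1/3 · (4,6)+ 1/1 · (4,7)+ 2/2
Row 5: (5,2)# 2/2 · (5,3)# 3/4 · (5,4)+ 1/4 · (5,5)+ 1/1 · (5,7)+ 1/1
Row 6: (6,1)# 1/1 · (6,2)# 3/3 · (6,3)# 3/3 · (6,4)# 1/2 · (6,6)+ — no occupied neighbors
The smallest same-type fraction is 1/4 at (5,4), which reduces to 1/4. Any threshold above that leaves this agent unsatisfied.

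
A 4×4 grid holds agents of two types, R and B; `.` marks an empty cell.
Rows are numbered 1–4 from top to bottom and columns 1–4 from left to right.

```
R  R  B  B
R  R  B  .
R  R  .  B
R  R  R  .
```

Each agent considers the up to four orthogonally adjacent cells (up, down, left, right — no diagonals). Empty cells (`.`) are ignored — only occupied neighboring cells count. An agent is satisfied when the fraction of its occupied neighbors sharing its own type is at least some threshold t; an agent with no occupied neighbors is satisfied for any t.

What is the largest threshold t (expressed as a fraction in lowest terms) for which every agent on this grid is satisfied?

Row 1: (1,1)R 2/2 · (1,2)R 2/3 · (1,3)B 2/3 · (1,4)B 1/1
Row 2: (2,1)R 3/3 · (2,2)R 3/4 · (2,3)B 1/2
Row 3: (3,1)R 3/3 · (3,2)R 3/3 · (3,4)B — no occupied neighbors
Row 4: (4,1)R 2/2 · (4,2)R 3/3 · (4,3)R 1/1
The smallest same-type fraction is 1/2 at (2,3), which reduces to 1/2. Any threshold above that leaves this agent unsatisfied.

1/2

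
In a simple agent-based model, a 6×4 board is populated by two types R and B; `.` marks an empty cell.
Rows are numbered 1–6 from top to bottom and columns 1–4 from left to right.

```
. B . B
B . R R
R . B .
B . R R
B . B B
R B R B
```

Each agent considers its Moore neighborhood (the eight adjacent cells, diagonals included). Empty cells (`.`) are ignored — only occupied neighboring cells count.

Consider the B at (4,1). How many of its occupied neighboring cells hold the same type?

Occupied neighbors of (4,1): (3,1)=R, (5,1)=B.
Same type (B): 1 of 2.

1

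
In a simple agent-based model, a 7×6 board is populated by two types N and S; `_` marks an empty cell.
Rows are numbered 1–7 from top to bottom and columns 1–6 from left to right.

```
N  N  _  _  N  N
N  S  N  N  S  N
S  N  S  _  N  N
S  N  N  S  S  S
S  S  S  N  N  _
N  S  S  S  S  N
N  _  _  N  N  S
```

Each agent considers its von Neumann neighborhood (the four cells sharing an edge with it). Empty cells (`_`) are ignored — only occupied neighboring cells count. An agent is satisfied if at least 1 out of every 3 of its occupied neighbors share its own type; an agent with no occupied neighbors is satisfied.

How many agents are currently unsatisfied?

(1,1)N 2/2 ✓
(1,2)N 1/2 ✓
(1,5)N 1/2 ✓
(1,6)N 2/2 ✓
(2,1)N 1/3 ✓
(2,2)S 0/4 ✗
(2,3)N 1/3 ✓
(2,4)N 1/2 ✓
(2,5)S 0/4 ✗
(2,6)N 2/3 ✓
(3,1)S 1/3 ✓
(3,2)N 1/4 ✗
(3,3)S 0/3 ✗
(3,5)N 1/3 ✓
(3,6)N 2/3 ✓
(4,1)S 2/3 ✓
(4,2)N 2/4 ✓
(4,3)N 1/4 ✗
(4,4)S 1/3 ✓
(4,5)S 2/4 ✓
(4,6)S 1/2 ✓
(5,1)S 2/3 ✓
(5,2)S 3/4 ✓
(5,3)S 2/4 ✓
(5,4)N 1/4 ✗
(5,5)N 1/3 ✓
(6,1)N 1/3 ✓
(6,2)S 2/3 ✓
(6,3)S 3/3 ✓
(6,4)S 2/4 ✓
(6,5)S 1/4 ✗
(6,6)N 0/2 ✗
(7,1)N 1/1 ✓
(7,4)N 1/2 ✓
(7,5)N 1/3 ✓
(7,6)S 0/2 ✗
Unsatisfied: (2,2), (2,5), (3,2), (3,3), (4,3), (5,4), (6,5), (6,6), (7,6) — 9 in total.

9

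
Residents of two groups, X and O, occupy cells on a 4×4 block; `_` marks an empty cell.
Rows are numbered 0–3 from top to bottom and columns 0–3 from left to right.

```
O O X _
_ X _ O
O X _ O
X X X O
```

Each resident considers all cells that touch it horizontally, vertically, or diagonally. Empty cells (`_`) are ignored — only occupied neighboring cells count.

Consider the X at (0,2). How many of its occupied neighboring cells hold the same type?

1

Occupied neighbors of (0,2): (0,1)=O, (1,1)=X, (1,3)=O.
Same type (X): 1 of 3.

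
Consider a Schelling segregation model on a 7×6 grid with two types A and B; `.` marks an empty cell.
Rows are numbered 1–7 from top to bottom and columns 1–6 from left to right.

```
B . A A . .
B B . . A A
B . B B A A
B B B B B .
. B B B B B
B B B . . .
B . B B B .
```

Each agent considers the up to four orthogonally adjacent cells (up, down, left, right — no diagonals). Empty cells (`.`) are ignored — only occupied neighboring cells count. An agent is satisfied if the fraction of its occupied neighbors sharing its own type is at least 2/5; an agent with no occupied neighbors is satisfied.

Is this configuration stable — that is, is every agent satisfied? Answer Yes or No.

(1,1)B 1/1 ✓
(1,3)A 1/1 ✓
(1,4)A 1/1 ✓
(2,1)B 3/3 ✓
(2,2)B 1/1 ✓
(2,5)A 2/2 ✓
(2,6)A 2/2 ✓
(3,1)B 2/2 ✓
(3,3)B 2/2 ✓
(3,4)B 2/3 ✓
(3,5)A 2/4 ✓
(3,6)A 2/2 ✓
(4,1)B 2/2 ✓
(4,2)B 3/3 ✓
(4,3)B 4/4 ✓
(4,4)B 4/4 ✓
(4,5)B 2/3 ✓
(5,2)B 3/3 ✓
(5,3)B 4/4 ✓
(5,4)B 3/3 ✓
(5,5)B 3/3 ✓
(5,6)B 1/1 ✓
(6,1)B 2/2 ✓
(6,2)B 3/3 ✓
(6,3)B 3/3 ✓
(7,1)B 1/1 ✓
(7,3)B 2/2 ✓
(7,4)B 2/2 ✓
(7,5)B 1/1 ✓
All meet the threshold, so the configuration is stable.

Yes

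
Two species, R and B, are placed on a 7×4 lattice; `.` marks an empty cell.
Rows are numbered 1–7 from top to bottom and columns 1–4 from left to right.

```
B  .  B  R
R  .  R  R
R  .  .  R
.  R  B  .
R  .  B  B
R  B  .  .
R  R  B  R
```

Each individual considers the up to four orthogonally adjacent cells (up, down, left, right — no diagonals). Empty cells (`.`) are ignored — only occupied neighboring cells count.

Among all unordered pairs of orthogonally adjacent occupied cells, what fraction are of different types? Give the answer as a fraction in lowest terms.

8/17

Scan each occupied cell's neighbors to the right and below so each pair is counted once.
Row 1: B(1,1)–R(2,1)≠ B(1,3)–R(1,4)≠ B(1,3)–R(2,3)≠ R(1,4)–R(2,4)=  → 3/4 unlike.
Row 2: R(2,1)–R(3,1)= R(2,3)–R(2,4)= R(2,4)–R(3,4)=  → 0/3 unlike.
Row 4: R(4,2)–B(4,3)≠ B(4,3)–B(5,3)=  → 1/2 unlike.
Row 5: R(5,1)–R(6,1)= B(5,3)–B(5,4)=  → 0/2 unlike.
Row 6: R(6,1)–B(6,2)≠ R(6,1)–R(7,1)= B(6,2)–R(7,2)≠  → 2/3 unlike.
Row 7: R(7,1)–R(7,2)= R(7,2)–B(7,3)≠ B(7,3)–R(7,4)≠  → 2/3 unlike.
Total adjacent occupied pairs: 17; unlike-type pairs: 8.
8/17 is already in lowest terms.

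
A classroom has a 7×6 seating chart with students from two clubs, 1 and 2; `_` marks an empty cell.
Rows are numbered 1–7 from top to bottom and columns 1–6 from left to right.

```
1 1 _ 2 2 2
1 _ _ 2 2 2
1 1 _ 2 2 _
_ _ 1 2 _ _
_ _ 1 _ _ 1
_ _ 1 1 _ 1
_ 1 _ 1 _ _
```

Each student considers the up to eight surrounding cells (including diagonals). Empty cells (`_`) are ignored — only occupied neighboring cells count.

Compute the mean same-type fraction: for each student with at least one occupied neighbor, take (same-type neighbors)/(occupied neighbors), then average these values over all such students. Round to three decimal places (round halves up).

0.934

Row 1: (1,1)1 2/2 · (1,2)1 2/2 · (1,4)2 3/3 · (1,5)2 5/5 · (1,6)2 3/3
Row 2: (2,1)1 4/4 · (2,4)2 5/5 · (2,5)2 7/7 · (2,6)2 4/4
Row 3: (3,1)1 2/2 · (3,2)1 3/3 · (3,4)2 4/5 · (3,5)2 5/5
Row 4: (4,3)1 2/4 · (4,4)2 2/4
Row 5: (5,3)1 3/4 · (5,6)1 1/1
Row 6: (6,3)1 4/4 · (6,4)1 3/3 · (6,6)1 1/1
Row 7: (7,2)1 1/1 · (7,4)1 2/2
Sum over 22 students: 2/2 + 2/2 + 3/3 + 5/5 + 3/3 + 4/4 + 5/5 + 7/7 + 4/4 + 2/2 + 3/3 + 4/5 + 5/5 + 2/4 + 2/4 + 3/4 + 1/1 + 4/4 + 3/3 + 1/1 + 1/1 + 2/2 = 411/20; mean = 411/20 ÷ 22 = 411/440 = 0.934090… → 0.934.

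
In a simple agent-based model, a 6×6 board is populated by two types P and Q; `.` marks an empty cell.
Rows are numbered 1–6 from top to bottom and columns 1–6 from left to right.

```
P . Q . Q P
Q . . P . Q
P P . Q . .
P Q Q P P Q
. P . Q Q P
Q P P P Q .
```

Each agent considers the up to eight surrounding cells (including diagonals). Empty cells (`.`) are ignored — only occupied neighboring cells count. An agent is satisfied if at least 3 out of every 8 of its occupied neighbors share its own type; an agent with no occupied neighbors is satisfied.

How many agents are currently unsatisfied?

14

(1,1)P 0/1 ✗
(1,3)Q 0/1 ✗
(1,5)Q 1/3 ✗
(1,6)P 0/2 ✗
(2,1)Q 0/3 ✗
(2,4)P 0/3 ✗
(2,6)Q 1/2 ✓
(3,1)P 2/4 ✓
(3,2)P 2/5 ✓
(3,4)Q 1/4 ✗
(4,1)P 3/4 ✓
(4,2)Q 1/5 ✗
(4,3)Q 3/6 ✓
(4,4)P 1/5 ✗
(4,5)P 2/6 ✗
(4,6)Q 1/3 ✗
(5,2)P 3/6 ✓
(5,4)Q 3/7 ✓
(5,5)Q 3/7 ✓
(5,6)P 1/4 ✗
(6,1)Q 0/2 ✗
(6,2)P 2/3 ✓
(6,3)P 3/4 ✓
(6,4)P 1/4 ✗
(6,5)Q 2/4 ✓
Unsatisfied: (1,1), (1,3), (1,5), (1,6), (2,1), (2,4), (3,4), (4,2), (4,4), (4,5), (4,6), (5,6), (6,1), (6,4) — 14 in total.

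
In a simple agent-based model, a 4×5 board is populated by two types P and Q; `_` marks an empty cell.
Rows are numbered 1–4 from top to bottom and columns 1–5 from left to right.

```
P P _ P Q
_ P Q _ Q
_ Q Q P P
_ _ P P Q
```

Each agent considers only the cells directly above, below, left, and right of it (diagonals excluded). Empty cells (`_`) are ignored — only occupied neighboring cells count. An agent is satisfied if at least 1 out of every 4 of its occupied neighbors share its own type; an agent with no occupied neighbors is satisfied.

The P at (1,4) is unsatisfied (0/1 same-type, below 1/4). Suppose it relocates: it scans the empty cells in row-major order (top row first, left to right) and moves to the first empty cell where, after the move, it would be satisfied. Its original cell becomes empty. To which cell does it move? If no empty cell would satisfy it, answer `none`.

Vacating (1,4). Empty cells in order:
  (1,3): 1/2 same-type → satisfied — stop here.

(1,3)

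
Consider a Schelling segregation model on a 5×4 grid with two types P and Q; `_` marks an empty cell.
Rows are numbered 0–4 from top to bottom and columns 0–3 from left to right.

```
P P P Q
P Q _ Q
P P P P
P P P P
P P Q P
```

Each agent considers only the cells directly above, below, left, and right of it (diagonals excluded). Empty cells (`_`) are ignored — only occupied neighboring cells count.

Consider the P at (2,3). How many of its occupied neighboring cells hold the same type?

2

Occupied neighbors of (2,3): (1,3)=Q, (3,3)=P, (2,2)=P.
Same type (P): 2 of 3.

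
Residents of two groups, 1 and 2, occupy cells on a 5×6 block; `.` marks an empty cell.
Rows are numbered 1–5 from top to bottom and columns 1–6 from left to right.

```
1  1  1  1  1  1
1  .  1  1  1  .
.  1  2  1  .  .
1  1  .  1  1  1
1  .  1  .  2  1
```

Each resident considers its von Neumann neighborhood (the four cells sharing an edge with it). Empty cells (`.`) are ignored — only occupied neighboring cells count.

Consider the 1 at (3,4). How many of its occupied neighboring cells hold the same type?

Occupied neighbors of (3,4): (2,4)=1, (4,4)=1, (3,3)=2.
Same type (1): 2 of 3.

2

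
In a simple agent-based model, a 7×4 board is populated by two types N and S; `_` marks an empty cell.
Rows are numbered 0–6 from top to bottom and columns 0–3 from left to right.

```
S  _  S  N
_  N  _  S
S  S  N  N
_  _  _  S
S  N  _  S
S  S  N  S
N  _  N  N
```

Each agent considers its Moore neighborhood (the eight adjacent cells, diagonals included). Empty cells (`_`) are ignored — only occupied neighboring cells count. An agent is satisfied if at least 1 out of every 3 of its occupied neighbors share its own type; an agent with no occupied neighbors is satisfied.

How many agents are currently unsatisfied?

7

(0,0)S 0/1 ✗
(0,2)S 1/3 ✓
(0,3)N 0/2 ✗
(1,1)N 1/5 ✗
(1,3)S 1/4 ✗
(2,0)S 1/2 ✓
(2,1)S 1/3 ✓
(2,2)N 2/5 ✓
(2,3)N 1/3 ✓
(3,3)S 1/3 ✓
(4,0)S 2/3 ✓
(4,1)N 1/4 ✗
(4,3)S 2/3 ✓
(5,0)S 2/4 ✓
(5,1)S 2/6 ✓
(5,2)N 3/6 ✓
(5,3)S 1/4 ✗
(6,0)N 0/2 ✗
(6,2)N 2/4 ✓
(6,3)N 2/3 ✓
Unsatisfied: (0,0), (0,3), (1,1), (1,3), (4,1), (5,3), (6,0) — 7 in total.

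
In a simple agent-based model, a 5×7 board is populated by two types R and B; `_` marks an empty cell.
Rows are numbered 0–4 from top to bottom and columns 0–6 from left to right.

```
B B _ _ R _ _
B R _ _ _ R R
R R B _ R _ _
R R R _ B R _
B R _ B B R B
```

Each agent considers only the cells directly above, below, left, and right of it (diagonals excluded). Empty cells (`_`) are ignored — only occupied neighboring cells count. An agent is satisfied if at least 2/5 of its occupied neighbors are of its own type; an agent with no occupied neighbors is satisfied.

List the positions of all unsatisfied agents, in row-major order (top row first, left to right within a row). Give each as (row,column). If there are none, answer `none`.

Row 0: (0,0)B 2/2 satisfied · (0,1)B 1/2 satisfied · (0,4)R 0/0 satisfied
Row 1: (1,0)B 1/3 not · (1,1)R 1/3 not · (1,5)R 1/1 satisfied · (1,6)R 1/1 satisfied
Row 2: (2,0)R 2/3 satisfied · (2,1)R 3/4 satisfied · (2,2)B 0/2 not · (2,4)R 0/1 not
Row 3: (3,0)R 2/3 satisfied · (3,1)R 4/4 satisfied · (3,2)R 1/2 satisfied · (3,4)B 1/3 not · (3,5)R 1/2 satisfied
Row 4: (4,0)B 0/2 not · (4,1)R 1/2 satisfied · (4,3)B 1/1 satisfied · (4,4)B 2/3 satisfied · (4,5)R 1/3 not · (4,6)B 0/1 not

(1,0), (1,1), (2,2), (2,4), (3,4), (4,0), (4,5), (4,6)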